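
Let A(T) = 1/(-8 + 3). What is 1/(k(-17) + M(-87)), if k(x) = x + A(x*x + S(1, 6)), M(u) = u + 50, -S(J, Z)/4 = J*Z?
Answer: -5/271 ≈ -0.018450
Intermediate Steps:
S(J, Z) = -4*J*Z
A(T) = -1/5 (A(T) = 1/(-5) = -1/5)
M(u) = 50 + u
k(x) = -1/5 + x (k(x) = x - 1/5 = -1/5 + x)
1/(k(-17) + M(-87)) = 1/((-1/5 - 17) + (50 - 87)) = 1/(-86/5 - 37) = 1/(-271/5) = -5/271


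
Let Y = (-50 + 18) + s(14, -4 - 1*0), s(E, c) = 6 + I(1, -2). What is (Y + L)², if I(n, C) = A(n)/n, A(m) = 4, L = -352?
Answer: 139876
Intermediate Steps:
I(n, C) = 4/n
s(E, c) = 10 (s(E, c) = 6 + 4/1 = 6 + 4*1 = 6 + 4 = 10)
Y = -22 (Y = (-50 + 18) + 10 = -32 + 10 = -22)
(Y + L)² = (-22 - 352)² = (-374)² = 139876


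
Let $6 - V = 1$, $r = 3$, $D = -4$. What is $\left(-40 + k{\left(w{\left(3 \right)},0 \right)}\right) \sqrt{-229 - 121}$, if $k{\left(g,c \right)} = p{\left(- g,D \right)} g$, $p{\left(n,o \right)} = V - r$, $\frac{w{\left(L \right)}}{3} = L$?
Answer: $- 110 i \sqrt{14} \approx - 411.58 i$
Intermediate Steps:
$w{\left(L \right)} = 3 L$
$V = 5$ ($V = 6 - 1 = 5$)
$p{\left(n,o \right)} = 2$ ($p{\left(n,o \right)} = 5 - 3 = 2$)
$k{\left(g,c \right)} = 2 g$
$\left(-40 + k{\left(w{\left(3 \right)},0 \right)}\right) \sqrt{-229 - 121} = \left(-40 + 2 \cdot 3 \cdot 3\right) \sqrt{-229 - 121} = \left(-40 + 2 \cdot 9\right) \sqrt{-350} = \left(-40 + 18\right) 5 i \sqrt{14} = - 22 \cdot 5 i \sqrt{14} = - 110 i \sqrt{14}$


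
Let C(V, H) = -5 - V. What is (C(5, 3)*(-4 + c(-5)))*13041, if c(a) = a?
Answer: 1173690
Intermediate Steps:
(C(5, 3)*(-4 + c(-5)))*13041 = ((-5 - 1*5)*(-4 - 5))*13041 = ((-5 - 5)*(-9))*13041 = -10*(-9)*13041 = 90*13041 = 1173690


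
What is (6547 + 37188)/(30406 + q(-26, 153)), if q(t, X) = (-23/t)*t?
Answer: 43735/30383 ≈ 1.4395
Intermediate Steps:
q(t, X) = -23
(6547 + 37188)/(30406 + q(-26, 153)) = (6547 + 37188)/(30406 - 23) = 43735/30383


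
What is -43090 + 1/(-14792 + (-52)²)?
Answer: -520871921/12088 ≈ -43090.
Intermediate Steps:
-43090 + 1/(-14792 + (-52)²) = -43090 + 1/(-14792 + 2704) = -43090 + 1/(-12088) = -43090 - 1/12088 = -520871921/12088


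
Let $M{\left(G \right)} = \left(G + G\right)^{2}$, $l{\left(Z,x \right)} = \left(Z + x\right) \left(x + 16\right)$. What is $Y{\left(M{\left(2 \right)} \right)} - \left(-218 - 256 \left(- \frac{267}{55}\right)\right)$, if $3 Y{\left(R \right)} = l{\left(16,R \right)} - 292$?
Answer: $- \frac{42942}{55} \approx -780.76$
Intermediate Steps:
$l{\left(Z,x \right)} = \left(16 + x\right) \left(Z + x\right)$ ($l{\left(Z,x \right)} = \left(Z + x\right) \left(16 + x\right) = \left(16 + x\right) \left(Z + x\right)$)
$M{\left(G \right)} = 4 G^{2}$ ($M{\left(G \right)} = \left(2 G\right)^{2} = 4 G^{2}$)
$Y{\left(R \right)} = -12 + \frac{R^{2}}{3} + \frac{32 R}{3}$ ($Y{\left(R \right)} = \frac{\left(R^{2} + 16 \cdot 16 + 16 R + 16 R\right) - 292}{3} = \frac{\left(R^{2} + 256 + 16 R + 16 R\right) - 292}{3} = \frac{\left(256 + R^{2} + 32 R\right) - 292}{3} = \frac{-36 + R^{2} + 32 R}{3} = -12 + \frac{R^{2}}{3} + \frac{32 R}{3}$)
$Y{\left(M{\left(2 \right)} \right)} - \left(-218 - 256 \left(- \frac{267}{55}\right)\right) = \left(-12 + \frac{\left(4 \cdot 2^{2}\right)^{2}}{3} + \frac{32 \cdot 4 \cdot 2^{2}}{3}\right) - \left(-218 - 256 \left(- \frac{267}{55}\right)\right) = \left(-12 + \frac{\left(4 \cdot 4\right)^{2}}{3} + \frac{32 \cdot 4 \cdot 4}{3}\right) - \left(-218 - 256 \left(\left(-267\right) \frac{1}{55}\right)\right) = \left(-12 + \frac{16^{2}}{3} + \frac{32}{3} \cdot 16\right) - \left(-218 - - \frac{68352}{55}\right) = \left(-12 + \frac{1}{3} \cdot 256 + \frac{512}{3}\right) - \left(-218 + \frac{68352}{55}\right) = \left(-12 + \frac{256}{3} + \frac{512}{3}\right) - \frac{56362}{55} = 244 - \frac{56362}{55} = - \frac{42942}{55}$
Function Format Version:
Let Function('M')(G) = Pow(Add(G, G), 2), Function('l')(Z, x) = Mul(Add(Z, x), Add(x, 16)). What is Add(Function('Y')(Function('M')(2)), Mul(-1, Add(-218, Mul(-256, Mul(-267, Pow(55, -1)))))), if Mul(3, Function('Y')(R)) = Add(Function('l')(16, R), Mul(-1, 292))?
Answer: Rational(-42942, 55) ≈ -780.76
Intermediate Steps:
Function('l')(Z, x) = Mul(Add(16, x), Add(Z, x)) (Function('l')(Z, x) = Mul(Add(Z, x), Add(16, x)) = Mul(Add(16, x), Add(Z, x)))
Function('M')(G) = Mul(4, Pow(G, 2)) (Function('M')(G) = Pow(Mul(2, G), 2) = Mul(4, Pow(G, 2)))
Function('Y')(R) = Add(-12, Mul(Rational(1, 3), Pow(R, 2)), Mul(Rational(32, 3), R)) (Function('Y')(R) = Mul(Rational(1, 3), Add(Add(Pow(R, 2), Mul(16, 16), Mul(16, R), Mul(16, R)), Mul(-1, 292))) = Mul(Rational(1, 3), Add(Add(Pow(R, 2), 256, Mul(16, R), Mul(16, R)), -292)) = Mul(Rational(1, 3), Add(Add(256, Pow(R, 2), Mul(32, R)), -292)) = Mul(Rational(1, 3), Add(-36, Pow(R, 2), Mul(32, R))) = Add(-12, Mul(Rational(1, 3), Pow(R, 2)), Mul(Rational(32, 3), R)))
Add(Function('Y')(Function('M')(2)), Mul(-1, Add(-218, Mul(-256, Mul(-267, Pow(55, -1)))))) = Add(Add(-12, Mul(Rational(1, 3), Pow(Mul(4, Pow(2, 2)), 2)), Mul(Rational(32, 3), Mul(4, Pow(2, 2)))), Mul(-1, Add(-218, Mul(-256, Mul(-267, Pow(55, -1)))))) = Add(Add(-12, Mul(Rational(1, 3), Pow(Mul(4, 4), 2)), Mul(Rational(32, 3), Mul(4, 4))), Mul(-1, Add(-218, Mul(-256, Mul(-267, Rational(1, 55)))))) = Add(Add(-12, Mul(Rational(1, 3), Pow(16, 2)), Mul(Rational(32, 3), 16)), Mul(-1, Add(-218, Mul(-256, Rational(-267, 55))))) = Add(Add(-12, Mul(Rational(1, 3), 256), Rational(512, 3)), Mul(-1, Add(-218, Rational(68352, 55)))) = Add(Add(-12, Rational(256, 3), Rational(512, 3)), Mul(-1, Rational(56362, 55))) = Add(244, Rational(-56362, 55)) = Rational(-42942, 55)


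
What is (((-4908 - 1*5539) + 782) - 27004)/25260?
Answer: -12223/8420 ≈ -1.4517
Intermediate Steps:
(((-4908 - 1*5539) + 782) - 27004)/25260 = (((-4908 - 5539) + 782) - 27004)*(1/25260) = ((-10447 + 782) - 27004)*(1/25260) = (-9665 - 27004)*(1/25260) = -36669*1/25260 = -12223/8420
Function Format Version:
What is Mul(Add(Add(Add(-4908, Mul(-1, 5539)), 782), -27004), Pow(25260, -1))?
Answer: Rational(-12223, 8420) ≈ -1.4517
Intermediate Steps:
Mul(Add(Add(Add(-4908, Mul(-1, 5539)), 782), -27004), Pow(25260, -1)) = Mul(Add(Add(Add(-4908, -5539), 782), -27004), Rational(1, 25260)) = Mul(Add(Add(-10447, 782), -27004), Rational(1, 25260)) = Mul(Add(-9665, -27004), Rational(1, 25260)) = Mul(-36669, Rational(1, 25260)) = Rational(-12223, 8420)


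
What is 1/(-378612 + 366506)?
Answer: -1/12106 ≈ -8.2604e-5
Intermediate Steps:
1/(-378612 + 366506) = 1/(-12106) = -1/12106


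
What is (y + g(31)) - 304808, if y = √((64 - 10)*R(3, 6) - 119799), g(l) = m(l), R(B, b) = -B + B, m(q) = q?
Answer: -304777 + 9*I*√1479 ≈ -3.0478e+5 + 346.12*I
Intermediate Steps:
R(B, b) = 0
g(l) = l
y = 9*I*√1479 (y = √((64 - 10)*0 - 119799) = √(54*0 - 119799) = √(0 - 119799) = √(-119799) = 9*I*√1479 ≈ 346.12*I)
(y + g(31)) - 304808 = (9*I*√1479 + 31) - 304808 = (31 + 9*I*√1479) - 304808 = -304777 + 9*I*√1479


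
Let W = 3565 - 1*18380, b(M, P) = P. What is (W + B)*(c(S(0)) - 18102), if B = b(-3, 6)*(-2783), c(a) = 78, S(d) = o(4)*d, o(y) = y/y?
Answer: 567990312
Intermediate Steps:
o(y) = 1
S(d) = d (S(d) = 1*d = d)
W = -14815 (W = 3565 - 18380 = -14815)
B = -16698 (B = 6*(-2783) = -16698)
(W + B)*(c(S(0)) - 18102) = (-14815 - 16698)*(78 - 18102) = -31513*(-18024) = 567990312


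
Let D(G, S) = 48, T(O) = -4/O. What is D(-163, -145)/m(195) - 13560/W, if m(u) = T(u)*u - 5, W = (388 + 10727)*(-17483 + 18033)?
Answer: -1087252/203775 ≈ -5.3355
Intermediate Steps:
W = 6113250 (W = 11115*550 = 6113250)
m(u) = -9 (m(u) = (-4/u)*u - 5 = -4 - 5 = -9)
D(-163, -145)/m(195) - 13560/W = 48/(-9) - 13560/6113250 = 48*(-⅑) - 13560*1/6113250 = -16/3 - 452/203775 = -1087252/203775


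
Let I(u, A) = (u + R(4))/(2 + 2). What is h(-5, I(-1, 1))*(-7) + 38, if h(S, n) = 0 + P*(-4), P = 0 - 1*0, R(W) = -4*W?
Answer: 38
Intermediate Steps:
P = 0 (P = 0 + 0 = 0)
I(u, A) = -4 + u/4 (I(u, A) = (u - 4*4)/(2 + 2) = (u - 16)/4 = (-16 + u)*(¼) = -4 + u/4)
h(S, n) = 0 (h(S, n) = 0 + 0*(-4) = 0 + 0 = 0)
h(-5, I(-1, 1))*(-7) + 38 = 0*(-7) + 38 = 0 + 38 = 38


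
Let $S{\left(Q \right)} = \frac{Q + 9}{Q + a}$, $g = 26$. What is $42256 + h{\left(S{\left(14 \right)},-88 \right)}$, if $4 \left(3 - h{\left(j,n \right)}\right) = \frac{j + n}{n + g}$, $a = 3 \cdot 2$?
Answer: $\frac{209602903}{4960} \approx 42259.0$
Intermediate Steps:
$a = 6$
$S{\left(Q \right)} = \frac{9 + Q}{6 + Q}$ ($S{\left(Q \right)} = \frac{Q + 9}{Q + 6} = \frac{9 + Q}{6 + Q}$)
$h{\left(j,n \right)} = 3 - \frac{j + n}{4 \left(26 + n\right)}$ ($h{\left(j,n \right)} = 3 - \frac{\left(j + n\right) \frac{1}{n + 26}}{4} = 3 - \frac{\left(j + n\right) \frac{1}{26 + n}}{4} = 3 - \frac{\frac{1}{26 + n} \left(j + n\right)}{4} = 3 - \frac{j + n}{4 \left(26 + n\right)}$)
$42256 + h{\left(S{\left(14 \right)},-88 \right)} = 42256 + \frac{312 - \frac{9 + 14}{6 + 14} + 11 \left(-88\right)}{4 \left(26 - 88\right)} = 42256 + \frac{312 - \frac{1}{20} \cdot 23 - 968}{4 \left(-62\right)} = 42256 + \frac{1}{4} \left(- \frac{1}{62}\right) \left(312 - \frac{1}{20} \cdot 23 - 968\right) = 42256 + \frac{1}{4} \left(- \frac{1}{62}\right) \left(312 - \frac{23}{20} - 968\right) = 42256 + \frac{1}{4} \left(- \frac{1}{62}\right) \left(- \frac{13143}{20}\right) = 42256 + \frac{13143}{4960} = \frac{209602903}{4960}$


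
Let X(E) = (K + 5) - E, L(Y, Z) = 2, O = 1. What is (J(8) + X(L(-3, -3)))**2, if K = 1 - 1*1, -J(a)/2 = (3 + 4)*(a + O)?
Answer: 15129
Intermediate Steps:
J(a) = -14 - 14*a (J(a) = -2*(3 + 4)*(a + 1) = -14*(1 + a) = -2*(7 + 7*a) = -14 - 14*a)
K = 0 (K = 1 - 1 = 0)
X(E) = 5 - E (X(E) = (0 + 5) - E = 5 - E)
(J(8) + X(L(-3, -3)))**2 = ((-14 - 14*8) + (5 - 1*2))**2 = ((-14 - 112) + (5 - 2))**2 = (-126 + 3)**2 = (-123)**2 = 15129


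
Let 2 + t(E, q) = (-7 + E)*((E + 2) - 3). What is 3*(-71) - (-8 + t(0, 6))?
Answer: -210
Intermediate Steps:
t(E, q) = -2 + (-1 + E)*(-7 + E) (t(E, q) = -2 + (-7 + E)*((E + 2) - 3) = -2 + (-7 + E)*((2 + E) - 3) = -2 + (-7 + E)*(-1 + E) = -2 + (-1 + E)*(-7 + E))
3*(-71) - (-8 + t(0, 6)) = 3*(-71) - (-8 + (5 + 0² - 8*0)) = -213 - (-8 + (5 + 0 + 0)) = -213 - (-8 + 5) = -213 - 1*(-3) = -213 + 3 = -210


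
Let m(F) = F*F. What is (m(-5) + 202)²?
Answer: 51529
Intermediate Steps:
m(F) = F²
(m(-5) + 202)² = ((-5)² + 202)² = (25 + 202)² = 227² = 51529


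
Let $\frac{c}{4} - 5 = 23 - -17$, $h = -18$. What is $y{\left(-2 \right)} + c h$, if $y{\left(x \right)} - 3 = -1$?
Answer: $-3238$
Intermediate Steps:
$y{\left(x \right)} = 2$ ($y{\left(x \right)} = 3 - 1 = 2$)
$c = 180$ ($c = 20 + 4 \left(23 - -17\right) = 20 + 4 \left(23 + 17\right) = 20 + 4 \cdot 40 = 20 + 160 = 180$)
$y{\left(-2 \right)} + c h = 2 + 180 \left(-18\right) = 2 - 3240 = -3238$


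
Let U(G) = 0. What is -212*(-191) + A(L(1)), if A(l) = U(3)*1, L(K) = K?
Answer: 40492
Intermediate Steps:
A(l) = 0 (A(l) = 0*1 = 0)
-212*(-191) + A(L(1)) = -212*(-191) + 0 = 40492 + 0 = 40492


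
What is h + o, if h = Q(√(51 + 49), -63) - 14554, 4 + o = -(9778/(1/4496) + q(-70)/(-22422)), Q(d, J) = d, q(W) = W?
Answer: -493019824031/11211 ≈ -4.3976e+7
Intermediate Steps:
o = -492856771247/11211 (o = -4 - (9778/(1/4496) - 70/(-22422)) = -4 - (9778/(1/4496) - 70*(-1/22422)) = -4 - (9778*4496 + 35/11211) = -4 - (43961888 + 35/11211) = -4 - 1*492856726403/11211 = -4 - 492856726403/11211 = -492856771247/11211 ≈ -4.3962e+7)
h = -14544 (h = √(51 + 49) - 14554 = √100 - 14554 = 10 - 14554 = -14544)
h + o = -14544 - 492856771247/11211 = -493019824031/11211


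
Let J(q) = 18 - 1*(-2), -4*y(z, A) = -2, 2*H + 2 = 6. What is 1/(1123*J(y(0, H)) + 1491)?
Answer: 1/23951 ≈ 4.1752e-5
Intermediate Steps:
H = 2 (H = -1 + (1/2)*6 = -1 + 3 = 2)
y(z, A) = 1/2 (y(z, A) = -1/4*(-2) = 1/2)
J(q) = 20 (J(q) = 18 + 2 = 20)
1/(1123*J(y(0, H)) + 1491) = 1/(1123*20 + 1491) = 1/(22460 + 1491) = 1/23951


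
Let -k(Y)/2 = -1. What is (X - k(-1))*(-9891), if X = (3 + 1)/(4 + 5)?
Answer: 15386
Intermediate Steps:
k(Y) = 2 (k(Y) = -2*(-1) = 2)
X = 4/9 ≈ 0.44444
(X - k(-1))*(-9891) = (4/9 - 1*2)*(-9891) = (4/9 - 2)*(-9891) = -14/9*(-9891) = 15386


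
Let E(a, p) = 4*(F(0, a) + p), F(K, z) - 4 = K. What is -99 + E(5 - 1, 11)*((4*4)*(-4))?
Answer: -3939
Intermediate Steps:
F(K, z) = 4 + K
E(a, p) = 16 + 4*p (E(a, p) = 4*((4 + 0) + p) = 4*(4 + p) = 16 + 4*p)
-99 + E(5 - 1, 11)*((4*4)*(-4)) = -99 + (16 + 4*11)*((4*4)*(-4)) = -99 + (16 + 44)*(16*(-4)) = -99 + 60*(-64) = -99 - 3840 = -3939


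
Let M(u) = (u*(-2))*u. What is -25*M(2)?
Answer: 200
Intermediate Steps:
M(u) = -2*u**2 (M(u) = (-2*u)*u = -2*u**2)
-25*M(2) = -(-50)*2**2 = -(-50)*4 = -25*(-8) = 200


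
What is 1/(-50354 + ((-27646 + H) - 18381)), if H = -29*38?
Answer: -1/97483 ≈ -1.0258e-5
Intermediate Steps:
H = -1102
1/(-50354 + ((-27646 + H) - 18381)) = 1/(-50354 + ((-27646 - 1102) - 18381)) = 1/(-50354 + (-28748 - 18381)) = 1/(-50354 - 47129) = 1/(-97483) = -1/97483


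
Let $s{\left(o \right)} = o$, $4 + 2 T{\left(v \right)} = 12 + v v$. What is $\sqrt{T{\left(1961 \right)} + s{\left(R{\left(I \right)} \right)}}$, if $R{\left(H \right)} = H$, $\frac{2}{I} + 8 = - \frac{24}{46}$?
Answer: $\frac{\sqrt{94215449}}{7} \approx 1386.6$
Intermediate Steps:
$T{\left(v \right)} = 4 + \frac{v^{2}}{2}$ ($T{\left(v \right)} = -2 + \frac{12 + v v}{2} = -2 + \frac{12 + v^{2}}{2} = -2 + \left(6 + \frac{v^{2}}{2}\right) = 4 + \frac{v^{2}}{2}$)
$I = - \frac{23}{98}$ ($I = \frac{2}{-8 - \frac{24}{46}} = \frac{2}{-8 - \frac{12}{23}} = \frac{2}{- \frac{196}{23}} = 2 \left(- \frac{23}{196}\right) = - \frac{23}{98} \approx -0.23469$)
$\sqrt{T{\left(1961 \right)} + s{\left(R{\left(I \right)} \right)}} = \sqrt{\left(4 + \frac{1961^{2}}{2}\right) - \frac{23}{98}} = \sqrt{\left(4 + \frac{1}{2} \cdot 3845521\right) - \frac{23}{98}} = \sqrt{\left(4 + \frac{3845521}{2}\right) - \frac{23}{98}} = \sqrt{\frac{3845529}{2} - \frac{23}{98}} = \sqrt{\frac{94215449}{49}} = \frac{\sqrt{94215449}}{7}$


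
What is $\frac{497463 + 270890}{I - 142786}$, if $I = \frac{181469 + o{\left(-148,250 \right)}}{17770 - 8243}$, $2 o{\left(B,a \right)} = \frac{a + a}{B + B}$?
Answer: $- \frac{1083374656588}{201300831569} \approx -5.3819$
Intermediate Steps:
$o{\left(B,a \right)} = \frac{a}{2 B}$ ($o{\left(B,a \right)} = \frac{\left(a + a\right) \frac{1}{B + B}}{2} = \frac{2 a \frac{1}{2 B}}{2} = \frac{a \frac{1}{B}}{2} = \frac{a}{2 B}$)
$I = \frac{26857287}{1409996}$ ($I = \frac{181469 + \frac{1}{2} \cdot 250 \frac{1}{-148}}{17770 - 8243} = \frac{181469 + \frac{1}{2} \cdot 250 \left(- \frac{1}{148}\right)}{9527} = \left(181469 - \frac{125}{148}\right) \frac{1}{9527} = \frac{26857287}{148} \cdot \frac{1}{9527} = \frac{26857287}{1409996} \approx 19.048$)
$\frac{497463 + 270890}{I - 142786} = \frac{497463 + 270890}{\frac{26857287}{1409996} - 142786} = \frac{768353}{- \frac{201300831569}{1409996}} = 768353 \left(- \frac{1409996}{201300831569}\right) = - \frac{1083374656588}{201300831569}$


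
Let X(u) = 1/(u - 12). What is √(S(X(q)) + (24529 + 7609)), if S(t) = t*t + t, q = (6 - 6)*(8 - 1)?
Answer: √4627861/12 ≈ 179.27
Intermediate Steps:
q = 0 (q = 0*7 = 0)
X(u) = 1/(-12 + u)
S(t) = t + t² (S(t) = t² + t = t + t²)
√(S(X(q)) + (24529 + 7609)) = √((1 + 1/(-12 + 0))/(-12 + 0) + (24529 + 7609)) = √((1 + 1/(-12))/(-12) + 32138) = √(-(1 - 1/12)/12 + 32138) = √(-1/12*11/12 + 32138) = √(-11/144 + 32138) = √(4627861/144) = √4627861/12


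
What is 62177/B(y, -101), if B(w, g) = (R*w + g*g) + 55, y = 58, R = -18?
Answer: 62177/9212 ≈ 6.7496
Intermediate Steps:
B(w, g) = 55 + g**2 - 18*w (B(w, g) = (-18*w + g*g) + 55 = (-18*w + g**2) + 55 = (g**2 - 18*w) + 55 = 55 + g**2 - 18*w)
62177/B(y, -101) = 62177/(55 + (-101)**2 - 18*58) = 62177/(55 + 10201 - 1044) = 62177/9212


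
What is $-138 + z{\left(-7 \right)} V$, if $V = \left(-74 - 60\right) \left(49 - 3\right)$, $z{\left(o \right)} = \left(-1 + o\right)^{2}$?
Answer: $-394634$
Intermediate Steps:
$V = -6164$ ($V = \left(-134\right) 46 = -6164$)
$-138 + z{\left(-7 \right)} V = -138 + \left(-1 - 7\right)^{2} \left(-6164\right) = -138 + \left(-8\right)^{2} \left(-6164\right) = -138 + 64 \left(-6164\right) = -138 - 394496 = -394634$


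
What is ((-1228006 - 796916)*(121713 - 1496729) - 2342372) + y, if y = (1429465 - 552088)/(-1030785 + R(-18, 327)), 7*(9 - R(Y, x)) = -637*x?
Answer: 929045001947941281/333673 ≈ 2.7843e+12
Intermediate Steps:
R(Y, x) = 9 + 91*x (R(Y, x) = 9 - (-91)*x = 9 + 91*x)
y = -292459/333673 (y = (1429465 - 552088)/(-1030785 + (9 + 91*327)) = 877377/(-1030785 + (9 + 29757)) = 877377/(-1030785 + 29766) = 877377/(-1001019) = 877377*(-1/1001019) = -292459/333673 ≈ -0.87648)
((-1228006 - 796916)*(121713 - 1496729) - 2342372) + y = ((-1228006 - 796916)*(121713 - 1496729) - 2342372) - 292459/333673 = (-2024922*(-1375016) - 2342372) - 292459/333673 = (2784300148752 - 2342372) - 292459/333673 = 2784297806380 - 292459/333673 = 929045001947941281/333673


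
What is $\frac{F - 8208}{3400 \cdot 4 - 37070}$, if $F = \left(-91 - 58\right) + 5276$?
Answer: $\frac{3081}{23470} \approx 0.13127$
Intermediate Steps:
$F = 5127$ ($F = -149 + 5276 = 5127$)
$\frac{F - 8208}{3400 \cdot 4 - 37070} = \frac{5127 - 8208}{3400 \cdot 4 - 37070} = - \frac{3081}{13600 - 37070} = - \frac{3081}{-23470} = \left(-3081\right) \left(- \frac{1}{23470}\right) = \frac{3081}{23470}$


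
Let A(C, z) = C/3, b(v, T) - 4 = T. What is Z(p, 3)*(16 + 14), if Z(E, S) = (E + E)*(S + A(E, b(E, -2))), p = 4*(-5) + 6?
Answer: 1400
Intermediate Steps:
b(v, T) = 4 + T
A(C, z) = C/3 (A(C, z) = C*(⅓) = C/3)
p = -14 (p = -20 + 6 = -14)
Z(E, S) = 2*E*(S + E/3) (Z(E, S) = (E + E)*(S + E/3) = (2*E)*(S + E/3) = 2*E*(S + E/3))
Z(p, 3)*(16 + 14) = ((⅔)*(-14)*(-14 + 3*3))*(16 + 14) = ((⅔)*(-14)*(-14 + 9))*30 = ((⅔)*(-14)*(-5))*30 = (140/3)*30 = 1400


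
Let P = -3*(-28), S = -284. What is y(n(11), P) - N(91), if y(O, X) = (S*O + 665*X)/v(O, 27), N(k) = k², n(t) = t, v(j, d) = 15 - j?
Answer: 4903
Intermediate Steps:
P = 84
y(O, X) = (-284*O + 665*X)/(15 - O)
y(n(11), P) - N(91) = (-665*84 + 284*11)/(-15 + 11) - 1*91² = (-55860 + 3124)/(-4) - 1*8281 = -¼*(-52736) - 8281 = 13184 - 8281 = 4903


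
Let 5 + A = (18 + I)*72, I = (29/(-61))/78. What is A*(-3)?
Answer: -3070245/793 ≈ -3871.7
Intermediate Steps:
I = -29/4758 (I = (29*(-1/61))*(1/78) = -29/61*1/78 = -29/4758 ≈ -0.0060950)
A = 1023415/793 (A = -5 + (18 - 29/4758)*72 = -5 + (85615/4758)*72 = -5 + 1027380/793 = 1023415/793 ≈ 1290.6)
A*(-3) = (1023415/793)*(-3) = -3070245/793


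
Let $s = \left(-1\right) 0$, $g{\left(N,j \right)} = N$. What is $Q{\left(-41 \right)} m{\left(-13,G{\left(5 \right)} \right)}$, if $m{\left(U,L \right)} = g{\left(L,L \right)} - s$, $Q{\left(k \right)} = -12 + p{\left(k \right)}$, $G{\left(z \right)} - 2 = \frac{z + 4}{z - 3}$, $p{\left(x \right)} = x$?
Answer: $- \frac{689}{2} \approx -344.5$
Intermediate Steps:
$s = 0$
$G{\left(z \right)} = 2 + \frac{4 + z}{-3 + z}$ ($G{\left(z \right)} = 2 + \frac{z + 4}{z - 3} = 2 + \frac{4 + z}{-3 + z}$)
$Q{\left(k \right)} = -12 + k$
$m{\left(U,L \right)} = L$ ($m{\left(U,L \right)} = L - 0 = L + 0 = L$)
$Q{\left(-41 \right)} m{\left(-13,G{\left(5 \right)} \right)} = \left(-12 - 41\right) \frac{-2 + 3 \cdot 5}{-3 + 5} = - 53 \frac{-2 + 15}{2} = - 53 \cdot \frac{1}{2} \cdot 13 = \left(-53\right) \frac{13}{2} = - \frac{689}{2}$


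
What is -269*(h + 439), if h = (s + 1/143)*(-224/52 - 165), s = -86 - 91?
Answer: -15204797559/1859 ≈ -8.1790e+6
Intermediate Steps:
s = -177
h = 55707310/1859 (h = (-177 + 1/143)*(-224/52 - 165) = (-177 + 1/143)*(-224*1/52 - 165) = -25310*(-56/13 - 165)/143 = -25310/143*(-2201/13) = 55707310/1859 ≈ 29966.)
-269*(h + 439) = -269*(55707310/1859 + 439) = -269*56523411/1859 = -15204797559/1859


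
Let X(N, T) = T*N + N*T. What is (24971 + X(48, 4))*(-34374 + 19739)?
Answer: -371070425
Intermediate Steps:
X(N, T) = 2*N*T (X(N, T) = N*T + N*T = 2*N*T)
(24971 + X(48, 4))*(-34374 + 19739) = (24971 + 2*48*4)*(-34374 + 19739) = (24971 + 384)*(-14635) = 25355*(-14635) = -371070425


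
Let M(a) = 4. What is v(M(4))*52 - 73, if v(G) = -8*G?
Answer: -1737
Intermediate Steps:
v(M(4))*52 - 73 = -8*4*52 - 73 = -32*52 - 73 = -1664 - 73 = -1737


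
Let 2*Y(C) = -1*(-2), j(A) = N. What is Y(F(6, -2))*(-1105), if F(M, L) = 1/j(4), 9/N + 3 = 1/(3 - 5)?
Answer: -1105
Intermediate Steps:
N = -18/7 (N = 9/(-3 + 1/(3 - 5)) = 9/(-3 + 1/(-2)) = 9/(-3 - ½) = 9/(-7/2) = 9*(-2/7) = -18/7 ≈ -2.5714)
j(A) = -18/7
F(M, L) = -7/18 (F(M, L) = 1/(-18/7) = -7/18)
Y(C) = 1 (Y(C) = (-1*(-2))/2 = (½)*2 = 1)
Y(F(6, -2))*(-1105) = 1*(-1105) = -1105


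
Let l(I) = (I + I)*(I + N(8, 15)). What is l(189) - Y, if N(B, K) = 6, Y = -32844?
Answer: 106554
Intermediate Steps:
l(I) = 2*I*(6 + I) (l(I) = (I + I)*(I + 6) = (2*I)*(6 + I) = 2*I*(6 + I))
l(189) - Y = 2*189*(6 + 189) - 1*(-32844) = 2*189*195 + 32844 = 73710 + 32844 = 106554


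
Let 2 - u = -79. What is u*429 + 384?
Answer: 35133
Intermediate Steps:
u = 81 (u = 2 - 1*(-79) = 2 + 79 = 81)
u*429 + 384 = 81*429 + 384 = 34749 + 384 = 35133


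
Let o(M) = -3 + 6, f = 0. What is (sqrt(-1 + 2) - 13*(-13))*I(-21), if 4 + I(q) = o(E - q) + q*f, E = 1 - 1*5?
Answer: -170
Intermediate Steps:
E = -4 (E = 1 - 5 = -4)
o(M) = 3
I(q) = -1 (I(q) = -4 + (3 + q*0) = -4 + (3 + 0) = -4 + 3 = -1)
(sqrt(-1 + 2) - 13*(-13))*I(-21) = (sqrt(-1 + 2) - 13*(-13))*(-1) = (sqrt(1) + 169)*(-1) = (1 + 169)*(-1) = 170*(-1) = -170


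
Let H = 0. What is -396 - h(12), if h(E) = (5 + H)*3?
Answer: -411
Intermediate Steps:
h(E) = 15 (h(E) = (5 + 0)*3 = 5*3 = 15)
-396 - h(12) = -396 - 1*15 = -396 - 15 = -411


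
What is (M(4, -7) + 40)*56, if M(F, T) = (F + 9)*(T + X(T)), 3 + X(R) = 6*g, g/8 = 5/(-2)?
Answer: -92400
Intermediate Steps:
g = -20 (g = 8*(5/(-2)) = 8*(5*(-1/2)) = 8*(-5/2) = -20)
X(R) = -123 (X(R) = -3 + 6*(-20) = -3 - 120 = -123)
M(F, T) = (-123 + T)*(9 + F) (M(F, T) = (F + 9)*(T - 123) = (9 + F)*(-123 + T) = (-123 + T)*(9 + F))
(M(4, -7) + 40)*56 = ((-1107 - 123*4 + 9*(-7) + 4*(-7)) + 40)*56 = ((-1107 - 492 - 63 - 28) + 40)*56 = (-1690 + 40)*56 = -1650*56 = -92400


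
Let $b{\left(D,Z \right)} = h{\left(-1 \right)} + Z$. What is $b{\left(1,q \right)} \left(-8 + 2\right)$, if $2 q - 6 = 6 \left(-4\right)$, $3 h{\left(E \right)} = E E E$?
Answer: $56$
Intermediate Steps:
$h{\left(E \right)} = \frac{E^{3}}{3}$ ($h{\left(E \right)} = \frac{E E E}{3} = \frac{E^{2} E}{3} = \frac{E^{3}}{3}$)
$q = -9$ ($q = 3 + \frac{6 \left(-4\right)}{2} = 3 + \frac{1}{2} \left(-24\right) = 3 - 12 = -9$)
$b{\left(D,Z \right)} = - \frac{1}{3} + Z$ ($b{\left(D,Z \right)} = \frac{\left(-1\right)^{3}}{3} + Z = \frac{1}{3} \left(-1\right) + Z = - \frac{1}{3} + Z$)
$b{\left(1,q \right)} \left(-8 + 2\right) = \left(- \frac{1}{3} - 9\right) \left(-8 + 2\right) = \left(- \frac{28}{3}\right) \left(-6\right) = 56$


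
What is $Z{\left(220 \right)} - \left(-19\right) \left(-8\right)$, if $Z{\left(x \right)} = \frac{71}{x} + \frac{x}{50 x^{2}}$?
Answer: $- \frac{1668449}{11000} \approx -151.68$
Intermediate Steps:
$Z{\left(x \right)} = \frac{3551}{50 x}$ ($Z{\left(x \right)} = \frac{71}{x} + x \frac{1}{50 x^{2}} = \frac{71}{x} + \frac{1}{50 x} = \frac{3551}{50 x}$)
$Z{\left(220 \right)} - \left(-19\right) \left(-8\right) = \frac{3551}{50 \cdot 220} - \left(-19\right) \left(-8\right) = \frac{3551}{50} \cdot \frac{1}{220} - 152 = \frac{3551}{11000} - 152 = - \frac{1668449}{11000}$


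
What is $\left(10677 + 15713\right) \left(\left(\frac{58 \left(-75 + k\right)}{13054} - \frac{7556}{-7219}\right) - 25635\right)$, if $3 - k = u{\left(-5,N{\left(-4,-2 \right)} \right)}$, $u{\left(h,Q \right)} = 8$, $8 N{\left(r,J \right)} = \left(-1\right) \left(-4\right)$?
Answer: $- \frac{31875107329853970}{47118413} \approx -6.7649 \cdot 10^{8}$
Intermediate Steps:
$N{\left(r,J \right)} = \frac{1}{2}$ ($N{\left(r,J \right)} = \frac{\left(-1\right) \left(-4\right)}{8} = \frac{1}{8} \cdot 4 = \frac{1}{2}$)
$k = -5$ ($k = 3 - 8 = -5$)
$\left(10677 + 15713\right) \left(\left(\frac{58 \left(-75 + k\right)}{13054} - \frac{7556}{-7219}\right) - 25635\right) = \left(10677 + 15713\right) \left(\left(\frac{58 \left(-75 - 5\right)}{13054} - \frac{7556}{-7219}\right) - 25635\right) = 26390 \left(\left(58 \left(-80\right) \frac{1}{13054} - - \frac{7556}{7219}\right) - 25635\right) = 26390 \left(\left(\left(-4640\right) \frac{1}{13054} + \frac{7556}{7219}\right) - 25635\right) = 26390 \left(\left(- \frac{2320}{6527} + \frac{7556}{7219}\right) - 25635\right) = 26390 \left(\frac{32569932}{47118413} - 25635\right) = 26390 \left(- \frac{1207847947323}{47118413}\right) = - \frac{31875107329853970}{47118413}$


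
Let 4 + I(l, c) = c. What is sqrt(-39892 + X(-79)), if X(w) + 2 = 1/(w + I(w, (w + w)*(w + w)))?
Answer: I*sqrt(24696945614053)/24881 ≈ 199.73*I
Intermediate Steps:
I(l, c) = -4 + c
X(w) = -2 + 1/(-4 + w + 4*w**2) (X(w) = -2 + 1/(w + (-4 + (w + w)*(w + w))) = -2 + 1/(w + (-4 + (2*w)*(2*w))) = -2 + 1/(w + (-4 + 4*w**2)) = -2 + 1/(-4 + w + 4*w**2))
sqrt(-39892 + X(-79)) = sqrt(-39892 + (9 - 8*(-79)**2 - 2*(-79))/(-4 - 79 + 4*(-79)**2)) = sqrt(-39892 + (9 - 8*6241 + 158)/(-4 - 79 + 4*6241)) = sqrt(-39892 + (9 - 49928 + 158)/(-4 - 79 + 24964)) = sqrt(-39892 - 49761/24881) = sqrt(-992602613/24881) = I*sqrt(24696945614053)/24881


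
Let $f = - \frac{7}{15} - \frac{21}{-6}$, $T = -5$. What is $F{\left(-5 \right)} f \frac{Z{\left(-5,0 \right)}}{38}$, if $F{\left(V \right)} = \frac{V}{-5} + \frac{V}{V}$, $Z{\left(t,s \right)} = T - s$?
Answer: $- \frac{91}{114} \approx -0.79825$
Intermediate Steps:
$Z{\left(t,s \right)} = -5 - s$
$F{\left(V \right)} = 1 - \frac{V}{5}$ ($F{\left(V \right)} = V \left(- \frac{1}{5}\right) + 1 = - \frac{V}{5} + 1 = 1 - \frac{V}{5}$)
$f = \frac{91}{30}$ ($f = \left(-7\right) \frac{1}{15} - - \frac{7}{2} = - \frac{7}{15} + \frac{7}{2} = \frac{91}{30} \approx 3.0333$)
$F{\left(-5 \right)} f \frac{Z{\left(-5,0 \right)}}{38} = \left(1 - -1\right) \frac{91}{30} \frac{-5 - 0}{38} = \left(1 + 1\right) \frac{91}{30} \left(-5 + 0\right) \frac{1}{38} = 2 \cdot \frac{91}{30} \left(\left(-5\right) \frac{1}{38}\right) = \frac{91}{15} \left(- \frac{5}{38}\right) = - \frac{91}{114}$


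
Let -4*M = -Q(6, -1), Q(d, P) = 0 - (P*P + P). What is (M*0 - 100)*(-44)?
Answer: 4400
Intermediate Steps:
Q(d, P) = -P - P² (Q(d, P) = 0 - (P² + P) = 0 - (P + P²) = 0 + (-P - P²) = -P - P²)
M = 0 (M = -(-1)*(-1*(-1)*(1 - 1))/4 = -(-1)*(-1*(-1)*0)/4 = -(-1)*0/4 = -¼*0 = 0)
(M*0 - 100)*(-44) = (0*0 - 100)*(-44) = (0 - 100)*(-44) = -100*(-44) = 4400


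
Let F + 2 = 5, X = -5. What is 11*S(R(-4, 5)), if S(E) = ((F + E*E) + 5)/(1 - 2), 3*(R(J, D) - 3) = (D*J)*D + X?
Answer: -11352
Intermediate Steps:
R(J, D) = 4/3 + J*D²/3 (R(J, D) = 3 + ((D*J)*D - 5)/3 = 3 + (J*D² - 5)/3 = 3 + (-5 + J*D²)/3 = 3 + (-5/3 + J*D²/3) = 4/3 + J*D²/3)
F = 3 (F = -2 + 5 = 3)
S(E) = -8 - E² (S(E) = ((3 + E*E) + 5)/(1 - 2) = ((3 + E²) + 5)/(-1) = (8 + E²)*(-1) = -8 - E²)
11*S(R(-4, 5)) = 11*(-8 - (4/3 + (⅓)*(-4)*5²)²) = 11*(-8 - (4/3 + (⅓)*(-4)*25)²) = 11*(-8 - (4/3 - 100/3)²) = 11*(-8 - 1*(-32)²) = 11*(-8 - 1*1024) = 11*(-8 - 1024) = 11*(-1032) = -11352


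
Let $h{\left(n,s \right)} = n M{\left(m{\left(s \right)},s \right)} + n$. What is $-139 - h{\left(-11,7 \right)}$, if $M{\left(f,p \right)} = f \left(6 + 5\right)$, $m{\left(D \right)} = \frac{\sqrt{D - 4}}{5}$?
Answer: $-128 + \frac{121 \sqrt{3}}{5} \approx -86.084$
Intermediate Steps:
$m{\left(D \right)} = \frac{\sqrt{-4 + D}}{5}$ ($m{\left(D \right)} = \sqrt{-4 + D} \frac{1}{5} = \frac{\sqrt{-4 + D}}{5}$)
$M{\left(f,p \right)} = 11 f$ ($M{\left(f,p \right)} = f 11 = 11 f$)
$h{\left(n,s \right)} = n + \frac{11 n \sqrt{-4 + s}}{5}$ ($h{\left(n,s \right)} = n 11 \frac{\sqrt{-4 + s}}{5} + n = n \frac{11 \sqrt{-4 + s}}{5} + n = \frac{11 n \sqrt{-4 + s}}{5} + n = n + \frac{11 n \sqrt{-4 + s}}{5}$)
$-139 - h{\left(-11,7 \right)} = -139 - \frac{1}{5} \left(-11\right) \left(5 + 11 \sqrt{-4 + 7}\right) = -139 - \frac{1}{5} \left(-11\right) \left(5 + 11 \sqrt{3}\right) = -139 - \left(-11 - \frac{121 \sqrt{3}}{5}\right) = -139 + \left(11 + \frac{121 \sqrt{3}}{5}\right) = -128 + \frac{121 \sqrt{3}}{5}$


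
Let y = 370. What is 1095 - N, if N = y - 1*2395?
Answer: 3120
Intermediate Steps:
N = -2025 (N = 370 - 1*2395 = 370 - 2395 = -2025)
1095 - N = 1095 - 1*(-2025) = 1095 + 2025 = 3120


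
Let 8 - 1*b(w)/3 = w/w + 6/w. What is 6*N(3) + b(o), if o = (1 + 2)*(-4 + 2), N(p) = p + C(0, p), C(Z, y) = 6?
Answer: 78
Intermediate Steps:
N(p) = 6 + p (N(p) = p + 6 = 6 + p)
o = -6 (o = 3*(-2) = -6)
b(w) = 21 - 18/w (b(w) = 24 - 3*(w/w + 6/w) = 24 - 3*(1 + 6/w) = 24 + (-3 - 18/w) = 21 - 18/w)
6*N(3) + b(o) = 6*(6 + 3) + (21 - 18/(-6)) = 6*9 + (21 - 18*(-1/6)) = 54 + (21 + 3) = 54 + 24 = 78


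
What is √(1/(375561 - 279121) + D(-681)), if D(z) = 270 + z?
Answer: I*√955644188290/48220 ≈ 20.273*I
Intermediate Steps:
√(1/(375561 - 279121) + D(-681)) = √(1/(375561 - 279121) + (270 - 681)) = √(1/96440 - 411) = √(-39636839/96440) = I*√955644188290/48220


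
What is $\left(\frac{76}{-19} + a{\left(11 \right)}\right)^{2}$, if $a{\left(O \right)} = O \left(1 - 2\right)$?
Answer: $225$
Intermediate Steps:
$a{\left(O \right)} = - O$ ($a{\left(O \right)} = O \left(-1\right) = - O$)
$\left(\frac{76}{-19} + a{\left(11 \right)}\right)^{2} = \left(\frac{76}{-19} - 11\right)^{2} = \left(76 \left(- \frac{1}{19}\right) - 11\right)^{2} = \left(-4 - 11\right)^{2} = \left(-15\right)^{2} = 225$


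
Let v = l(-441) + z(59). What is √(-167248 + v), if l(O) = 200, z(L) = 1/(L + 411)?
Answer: I*√36900902730/470 ≈ 408.71*I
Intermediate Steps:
z(L) = 1/(411 + L)
v = 94001/470 (v = 200 + 1/(411 + 59) = 200 + 1/470 = 94001/470 ≈ 200.00)
√(-167248 + v) = √(-167248 + 94001/470) = √(-78512559/470) = I*√36900902730/470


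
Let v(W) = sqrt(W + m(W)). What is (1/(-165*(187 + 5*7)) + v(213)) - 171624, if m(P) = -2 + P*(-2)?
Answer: -6286587121/36630 + I*sqrt(215) ≈ -1.7162e+5 + 14.663*I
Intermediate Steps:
m(P) = -2 - 2*P
v(W) = sqrt(-2 - W) (v(W) = sqrt(W + (-2 - 2*W)) = sqrt(-2 - W))
(1/(-165*(187 + 5*7)) + v(213)) - 171624 = (1/(-165*(187 + 5*7)) + sqrt(-2 - 1*213)) - 171624 = (1/(-165*(187 + 35)) + sqrt(-2 - 213)) - 171624 = (1/(-165*222) + sqrt(-215)) - 171624 = (1/(-36630) + I*sqrt(215)) - 171624 = (-1/36630 + I*sqrt(215)) - 171624 = -6286587121/36630 + I*sqrt(215)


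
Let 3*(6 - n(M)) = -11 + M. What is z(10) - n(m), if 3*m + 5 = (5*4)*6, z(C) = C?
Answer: 118/9 ≈ 13.111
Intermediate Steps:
m = 115/3 (m = -5/3 + ((5*4)*6)/3 = -5/3 + (20*6)/3 = -5/3 + (1/3)*120 = -5/3 + 40 = 115/3 ≈ 38.333)
n(M) = 29/3 - M/3 (n(M) = 6 - (-11 + M)/3 = 6 + (11/3 - M/3) = 29/3 - M/3)
z(10) - n(m) = 10 - (29/3 - 1/3*115/3) = 10 - (29/3 - 115/9) = 10 - 1*(-28/9) = 10 + 28/9 = 118/9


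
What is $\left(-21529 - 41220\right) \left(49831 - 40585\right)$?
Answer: $-580177254$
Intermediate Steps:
$\left(-21529 - 41220\right) \left(49831 - 40585\right) = \left(-62749\right) 9246 = -580177254$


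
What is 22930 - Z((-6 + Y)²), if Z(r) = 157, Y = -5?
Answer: 22773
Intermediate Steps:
22930 - Z((-6 + Y)²) = 22930 - 1*157 = 22930 - 157 = 22773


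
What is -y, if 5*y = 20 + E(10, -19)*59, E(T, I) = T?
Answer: -122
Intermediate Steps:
y = 122 (y = (20 + 10*59)/5 = (20 + 590)/5 = (1/5)*610 = 122)
-y = -1*122 = -122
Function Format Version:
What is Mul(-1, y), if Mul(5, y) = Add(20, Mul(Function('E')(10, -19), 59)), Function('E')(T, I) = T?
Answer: -122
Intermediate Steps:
y = 122 (y = Mul(Rational(1, 5), Add(20, Mul(10, 59))) = Mul(Rational(1, 5), Add(20, 590)) = Mul(Rational(1, 5), 610) = 122)
Mul(-1, y) = Mul(-1, 122) = -122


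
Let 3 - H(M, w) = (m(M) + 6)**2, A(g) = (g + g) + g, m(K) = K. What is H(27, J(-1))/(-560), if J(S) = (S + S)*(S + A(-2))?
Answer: 543/280 ≈ 1.9393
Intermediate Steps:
A(g) = 3*g (A(g) = 2*g + g = 3*g)
J(S) = 2*S*(-6 + S) (J(S) = (S + S)*(S + 3*(-2)) = (2*S)*(S - 6) = (2*S)*(-6 + S) = 2*S*(-6 + S))
H(M, w) = 3 - (6 + M)**2 (H(M, w) = 3 - (M + 6)**2 = 3 - (6 + M)**2)
H(27, J(-1))/(-560) = (3 - (6 + 27)**2)/(-560) = (3 - 1*33**2)*(-1/560) = (3 - 1*1089)*(-1/560) = (3 - 1089)*(-1/560) = -1086*(-1/560) = 543/280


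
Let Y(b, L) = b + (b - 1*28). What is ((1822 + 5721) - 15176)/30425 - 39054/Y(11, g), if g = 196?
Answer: 198028692/30425 ≈ 6508.8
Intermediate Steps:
Y(b, L) = -28 + 2*b (Y(b, L) = b + (b - 28) = b + (-28 + b) = -28 + 2*b)
((1822 + 5721) - 15176)/30425 - 39054/Y(11, g) = ((1822 + 5721) - 15176)/30425 - 39054/(-28 + 2*11) = (7543 - 15176)*(1/30425) - 39054/(-28 + 22) = -7633*1/30425 - 39054/(-6) = -7633/30425 - 39054*(-⅙) = -7633/30425 + 6509 = 198028692/30425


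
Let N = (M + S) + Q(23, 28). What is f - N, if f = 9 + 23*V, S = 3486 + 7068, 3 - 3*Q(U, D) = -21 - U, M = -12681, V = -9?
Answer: 5740/3 ≈ 1913.3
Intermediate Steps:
Q(U, D) = 8 + U/3 (Q(U, D) = 1 - (-21 - U)/3 = 1 + (7 + U/3) = 8 + U/3)
S = 10554
N = -6334/3 (N = (-12681 + 10554) + (8 + (1/3)*23) = -2127 + (8 + 23/3) = -2127 + 47/3 = -6334/3 ≈ -2111.3)
f = -198 (f = 9 + 23*(-9) = 9 - 207 = -198)
f - N = -198 - 1*(-6334/3) = -198 + 6334/3 = 5740/3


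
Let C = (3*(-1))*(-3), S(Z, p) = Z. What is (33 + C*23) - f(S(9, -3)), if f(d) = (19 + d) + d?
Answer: 203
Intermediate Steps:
C = 9 (C = -3*(-3) = 9)
f(d) = 19 + 2*d
(33 + C*23) - f(S(9, -3)) = (33 + 9*23) - (19 + 2*9) = (33 + 207) - (19 + 18) = 240 - 1*37 = 240 - 37 = 203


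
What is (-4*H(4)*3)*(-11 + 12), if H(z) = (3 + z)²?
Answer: -588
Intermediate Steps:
(-4*H(4)*3)*(-11 + 12) = (-4*(3 + 4)²*3)*(-11 + 12) = (-4*7²*3)*1 = (-4*49*3)*1 = -196*3*1 = -588*1 = -588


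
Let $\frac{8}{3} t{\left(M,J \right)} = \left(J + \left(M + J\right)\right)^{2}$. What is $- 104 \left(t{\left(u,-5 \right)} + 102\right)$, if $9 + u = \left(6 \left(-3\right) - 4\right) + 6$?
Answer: $-58383$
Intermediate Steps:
$u = -25$ ($u = -9 + \left(\left(6 \left(-3\right) - 4\right) + 6\right) = -9 + \left(\left(-18 - 4\right) + 6\right) = -9 + \left(-22 + 6\right) = -9 - 16 = -25$)
$t{\left(M,J \right)} = \frac{3 \left(M + 2 J\right)^{2}}{8}$ ($t{\left(M,J \right)} = \frac{3 \left(J + \left(M + J\right)\right)^{2}}{8} = \frac{3 \left(J + \left(J + M\right)\right)^{2}}{8} = \frac{3 \left(M + 2 J\right)^{2}}{8}$)
$- 104 \left(t{\left(u,-5 \right)} + 102\right) = - 104 \left(\frac{3 \left(-25 + 2 \left(-5\right)\right)^{2}}{8} + 102\right) = - 104 \left(\frac{3 \left(-25 - 10\right)^{2}}{8} + 102\right) = - 104 \left(\frac{3 \left(-35\right)^{2}}{8} + 102\right) = - 104 \left(\frac{3}{8} \cdot 1225 + 102\right) = - 104 \left(\frac{3675}{8} + 102\right) = \left(-104\right) \frac{4491}{8} = -58383$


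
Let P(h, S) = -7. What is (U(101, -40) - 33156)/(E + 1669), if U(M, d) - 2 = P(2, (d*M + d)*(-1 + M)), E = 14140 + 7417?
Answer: -33161/23226 ≈ -1.4278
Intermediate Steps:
E = 21557
U(M, d) = -5 (U(M, d) = 2 - 7 = -5)
(U(101, -40) - 33156)/(E + 1669) = (-5 - 33156)/(21557 + 1669) = -33161/23226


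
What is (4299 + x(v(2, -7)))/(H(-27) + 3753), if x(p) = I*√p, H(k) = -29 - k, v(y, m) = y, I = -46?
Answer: 4299/3751 - 46*√2/3751 ≈ 1.1288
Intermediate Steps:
x(p) = -46*√p
(4299 + x(v(2, -7)))/(H(-27) + 3753) = (4299 - 46*√2)/((-29 - 1*(-27)) + 3753) = (4299 - 46*√2)/((-29 + 27) + 3753) = (4299 - 46*√2)/(-2 + 3753) = (4299 - 46*√2)/3751 = (4299 - 46*√2)*(1/3751) = 4299/3751 - 46*√2/3751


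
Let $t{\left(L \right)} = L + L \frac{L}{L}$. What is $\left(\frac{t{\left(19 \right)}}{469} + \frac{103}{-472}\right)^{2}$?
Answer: $\frac{922397641}{49003791424} \approx 0.018823$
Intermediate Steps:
$t{\left(L \right)} = 2 L$ ($t{\left(L \right)} = L + L 1 = L + L = 2 L$)
$\left(\frac{t{\left(19 \right)}}{469} + \frac{103}{-472}\right)^{2} = \left(\frac{2 \cdot 19}{469} + \frac{103}{-472}\right)^{2} = \left(38 \cdot \frac{1}{469} + 103 \left(- \frac{1}{472}\right)\right)^{2} = \left(\frac{38}{469} - \frac{103}{472}\right)^{2} = \left(- \frac{30371}{221368}\right)^{2} = \frac{922397641}{49003791424}$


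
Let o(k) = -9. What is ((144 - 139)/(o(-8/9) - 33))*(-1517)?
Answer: 7585/42 ≈ 180.60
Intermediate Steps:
((144 - 139)/(o(-8/9) - 33))*(-1517) = ((144 - 139)/(-9 - 33))*(-1517) = (5/(-42))*(-1517) = (5*(-1/42))*(-1517) = -5/42*(-1517) = 7585/42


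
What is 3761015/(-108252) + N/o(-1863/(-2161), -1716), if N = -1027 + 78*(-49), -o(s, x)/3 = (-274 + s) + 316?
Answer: 254264953/85699500 ≈ 2.9669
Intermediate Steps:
o(s, x) = -126 - 3*s (o(s, x) = -3*((-274 + s) + 316) = -3*(42 + s) = -126 - 3*s)
N = -4849 (N = -1027 - 3822 = -4849)
3761015/(-108252) + N/o(-1863/(-2161), -1716) = 3761015/(-108252) - 4849/(-126 - (-5589)/(-2161)) = 3761015*(-1/108252) - 4849/(-126 - (-5589)*(-1)/2161) = -3761015/108252 - 4849/(-126 - 3*1863/2161) = -3761015/108252 - 4849/(-126 - 5589/2161) = -3761015/108252 - 4849/(-277875/2161) = -3761015/108252 - 4849*(-2161/277875) = -3761015/108252 + 806053/21375 = 254264953/85699500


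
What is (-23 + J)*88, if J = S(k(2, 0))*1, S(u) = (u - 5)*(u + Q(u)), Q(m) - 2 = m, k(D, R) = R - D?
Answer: -792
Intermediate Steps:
Q(m) = 2 + m
S(u) = (-5 + u)*(2 + 2*u) (S(u) = (u - 5)*(u + (2 + u)) = (-5 + u)*(2 + 2*u))
J = 14 (J = (-10 - 8*(0 - 1*2) + 2*(0 - 1*2)**2)*1 = (-10 - 8*(0 - 2) + 2*(0 - 2)**2)*1 = (-10 - 8*(-2) + 2*(-2)**2)*1 = (-10 + 16 + 2*4)*1 = (-10 + 16 + 8)*1 = 14*1 = 14)
(-23 + J)*88 = (-23 + 14)*88 = -9*88 = -792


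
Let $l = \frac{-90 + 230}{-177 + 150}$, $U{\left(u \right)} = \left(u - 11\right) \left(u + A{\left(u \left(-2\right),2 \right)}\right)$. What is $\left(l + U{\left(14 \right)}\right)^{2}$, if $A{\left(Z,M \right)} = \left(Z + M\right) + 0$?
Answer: $\frac{1236544}{729} \approx 1696.2$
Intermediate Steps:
$A{\left(Z,M \right)} = M + Z$ ($A{\left(Z,M \right)} = \left(M + Z\right) + 0 = M + Z$)
$U{\left(u \right)} = \left(-11 + u\right) \left(2 - u\right)$ ($U{\left(u \right)} = \left(u - 11\right) \left(u + \left(2 + u \left(-2\right)\right)\right) = \left(-11 + u\right) \left(u - \left(-2 + 2 u\right)\right) = \left(-11 + u\right) \left(2 - u\right)$)
$l = - \frac{140}{27}$ ($l = \frac{140}{-27} = 140 \left(- \frac{1}{27}\right) = - \frac{140}{27} \approx -5.1852$)
$\left(l + U{\left(14 \right)}\right)^{2} = \left(- \frac{140}{27} - 36\right)^{2} = \left(- \frac{1112}{27}\right)^{2} = \frac{1236544}{729}$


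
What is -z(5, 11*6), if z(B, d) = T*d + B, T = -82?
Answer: 5407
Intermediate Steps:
z(B, d) = B - 82*d (z(B, d) = -82*d + B = B - 82*d)
-z(5, 11*6) = -(5 - 902*6) = -(5 - 82*66) = -(5 - 5412) = -1*(-5407) = 5407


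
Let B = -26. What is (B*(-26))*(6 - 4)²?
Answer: 2704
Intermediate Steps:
(B*(-26))*(6 - 4)² = (-26*(-26))*(6 - 4)² = 676*2² = 676*4 = 2704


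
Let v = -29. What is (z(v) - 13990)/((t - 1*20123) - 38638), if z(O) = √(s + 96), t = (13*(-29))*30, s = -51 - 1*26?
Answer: 13990/70071 - √19/70071 ≈ 0.19959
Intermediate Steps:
s = -77 (s = -51 - 26 = -77)
t = -11310 (t = -377*30 = -11310)
z(O) = √19 (z(O) = √(-77 + 96) = √19)
(z(v) - 13990)/((t - 1*20123) - 38638) = (√19 - 13990)/((-11310 - 1*20123) - 38638) = (-13990 + √19)/((-11310 - 20123) - 38638) = (-13990 + √19)/(-31433 - 38638) = (-13990 + √19)/(-70071) = (-13990 + √19)*(-1/70071) = 13990/70071 - √19/70071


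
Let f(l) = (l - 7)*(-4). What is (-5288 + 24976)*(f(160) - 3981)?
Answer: -90426984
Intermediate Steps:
f(l) = 28 - 4*l (f(l) = (-7 + l)*(-4) = 28 - 4*l)
(-5288 + 24976)*(f(160) - 3981) = (-5288 + 24976)*((28 - 4*160) - 3981) = 19688*((28 - 640) - 3981) = 19688*(-612 - 3981) = 19688*(-4593) = -90426984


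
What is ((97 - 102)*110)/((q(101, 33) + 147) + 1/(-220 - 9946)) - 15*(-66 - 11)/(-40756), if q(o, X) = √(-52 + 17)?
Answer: 55*(-213486*√35 + 4174637381*I)/(40756*(-1494401*I + 10166*√35)) ≈ -3.7638 + 0.15033*I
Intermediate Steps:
q(o, X) = I*√35 (q(o, X) = √(-35) = I*√35)
((97 - 102)*110)/((q(101, 33) + 147) + 1/(-220 - 9946)) - 15*(-66 - 11)/(-40756) = ((97 - 102)*110)/((I*√35 + 147) + 1/(-220 - 9946)) - 15*(-66 - 11)/(-40756) = (-5*110)/((147 + I*√35) + 1/(-10166)) - 15*(-77)*(-1/40756) = -550/((147 + I*√35) - 1/10166) + 1155*(-1/40756) = -550/(1494401/10166 + I*√35) - 1155/40756 = -1155/40756 - 550/(1494401/10166 + I*√35)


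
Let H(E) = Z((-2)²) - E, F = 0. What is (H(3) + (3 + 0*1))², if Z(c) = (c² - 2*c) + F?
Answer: 64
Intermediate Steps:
Z(c) = c² - 2*c (Z(c) = (c² - 2*c) + 0 = c² - 2*c)
H(E) = 8 - E (H(E) = (-2)²*(-2 + (-2)²) - E = 4*(-2 + 4) - E = 4*2 - E = 8 - E)
(H(3) + (3 + 0*1))² = ((8 - 1*3) + (3 + 0*1))² = ((8 - 3) + (3 + 0))² = (5 + 3)² = 8² = 64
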